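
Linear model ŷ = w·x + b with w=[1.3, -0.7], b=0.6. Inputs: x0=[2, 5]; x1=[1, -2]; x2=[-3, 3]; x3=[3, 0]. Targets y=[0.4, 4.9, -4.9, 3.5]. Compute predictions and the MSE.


ŷ0 = (1.3)·(2) + (-0.7)·(5) + 0.6 = -0.3
ŷ1 = (1.3)·(1) + (-0.7)·(-2) + 0.6 = 3.3
ŷ2 = (1.3)·(-3) + (-0.7)·(3) + 0.6 = -5.4
ŷ3 = (1.3)·(3) + (-0.7)·(0) + 0.6 = 4.5
errors² = [0.49, 2.56, 0.25, 1.0]
MSE = 4.3000/4 = 1.075

1.075


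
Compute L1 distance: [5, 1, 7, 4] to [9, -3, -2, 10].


d = |5-9| + |1+ 3| + |7+ 2| + |4-10|
  = 4 + 4 + 9 + 6
  = 23

23


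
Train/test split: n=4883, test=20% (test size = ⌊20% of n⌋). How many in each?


Test = ⌊4883·20/100⌋ = 976
Train = 4883 - 976 = 3907

Train: 3907, Test: 976


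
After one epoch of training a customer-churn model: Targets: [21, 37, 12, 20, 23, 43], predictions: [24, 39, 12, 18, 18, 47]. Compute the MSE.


Squared errors: (21-24)²=9, (37-39)²=4, (12-12)²=0, (20-18)²=4, (23-18)²=25, (43-47)²=16
Sum = 58
MSE = 58/6 = 29/3

29/3


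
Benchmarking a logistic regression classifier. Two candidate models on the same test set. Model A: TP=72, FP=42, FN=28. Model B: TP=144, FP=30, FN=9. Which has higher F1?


Model A: P=72/114=0.6316, R=72/100=0.72, F1=2PR/(P+R)=2TP/(2TP+FP+FN)=144/214=0.6729
Model B: P=144/174=0.8276, R=144/153=0.9412, F1=2PR/(P+R)=2TP/(2TP+FP+FN)=288/327=0.8807
0.6729 < 0.8807 → Model B

Model B


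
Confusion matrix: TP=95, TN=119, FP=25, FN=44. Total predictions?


Total = TP + TN + FP + FN
= 95 + 119 + 25 + 44
= 283
(Predicted positive: 120, predicted negative: 163)

283


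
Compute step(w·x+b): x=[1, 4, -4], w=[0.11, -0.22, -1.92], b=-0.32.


z = (1)·(0.11) + (4)·(-0.22) + (-4)·(-1.92) - 0.32
  = 6.59
step(z) = 1 (z≥0)

1


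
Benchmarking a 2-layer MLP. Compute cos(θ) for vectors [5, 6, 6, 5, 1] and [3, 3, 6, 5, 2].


A·B = 5·3 + 6·3 + 6·6 + 5·5 + 1·2 = 96
‖A‖ = √123 = 11.0905, ‖B‖ = √83 = 9.1104
cos = 96/(√123·√83) = 96/√10209 = 0.9501

0.9501


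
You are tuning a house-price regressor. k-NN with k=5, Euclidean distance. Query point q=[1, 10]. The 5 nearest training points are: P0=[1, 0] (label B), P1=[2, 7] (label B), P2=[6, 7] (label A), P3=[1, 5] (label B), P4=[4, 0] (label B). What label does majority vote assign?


d(q,P0) = 10.0  (label B)
d(q,P1) = 3.1623  (label B)
d(q,P2) = 5.831  (label A)
d(q,P3) = 5.0  (label B)
d(q,P4) = 10.4403  (label B)
Votes: A=1, B=4
Majority → B

B


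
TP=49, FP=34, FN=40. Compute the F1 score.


Precision = 49/83 = 0.5904
Recall = 49/89 = 0.5506
F1 = 2·P·R/(P+R) = 2·TP/(2·TP+FP+FN) = 98/(98+34+40) = 98/172 = 0.5698

0.5698


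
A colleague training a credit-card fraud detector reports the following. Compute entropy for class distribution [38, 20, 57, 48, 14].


Probabilities: [38/177, 20/177, 57/177, 48/177, 14/177] ≈ [0.2147, 0.113, 0.322, 0.2712, 0.0791]
H = -((38/177)·log₂(38/177) + (20/177)·log₂(20/177) + (57/177)·log₂(57/177) + (48/177)·log₂(48/177) + (14/177)·log₂(14/177))
  = 2.1585 bits

2.1585 bits


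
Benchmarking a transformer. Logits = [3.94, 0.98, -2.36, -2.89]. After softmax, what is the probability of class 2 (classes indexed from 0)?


Exponentials: e^3.94=51.4186, e^0.98=2.6645, e^-2.36=0.0944, e^-2.89=0.0556
Sum = 54.2331
Softmax = [0.9481, 0.0491, 0.0017, 0.001]
p[2] = 0.0944/54.2331 = 0.0017

0.0017


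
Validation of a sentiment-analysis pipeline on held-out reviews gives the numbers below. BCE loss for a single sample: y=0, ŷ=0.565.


BCE = -[y·ln(p) + (1-y)·ln(1-p)]
= -0 - 1·ln(1-0.565)
= -ln(0.435) = 0.8324

0.8324


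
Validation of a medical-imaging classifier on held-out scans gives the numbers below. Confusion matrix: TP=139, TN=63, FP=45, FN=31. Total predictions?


Total = TP + TN + FP + FN
= 139 + 63 + 45 + 31
= 278
(Predicted positive: 184, predicted negative: 94)

278


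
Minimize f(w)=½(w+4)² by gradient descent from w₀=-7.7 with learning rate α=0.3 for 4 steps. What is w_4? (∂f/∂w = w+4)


step 1: grad = -7.7+4 = -3.7; w = -7.7 - 0.3·(-3.7) = -6.59
step 2: grad = -6.59+4 = -2.59; w = -6.59 - 0.3·(-2.59) = -5.813
step 3: grad = -5.813+4 = -1.813; w = -5.813 - 0.3·(-1.813) = -5.2691
step 4: grad = -5.2691+4 = -1.2691; w = -5.2691 - 0.3·(-1.2691) = -4.88837

-4.88837


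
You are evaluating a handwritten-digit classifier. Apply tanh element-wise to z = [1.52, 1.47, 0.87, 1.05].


tanh(1.52) = 0.9087
tanh(1.47) = 0.8996
tanh(0.87) = 0.7014
tanh(1.05) = 0.7818
result = [0.9087, 0.8996, 0.7014, 0.7818]

[0.9087, 0.8996, 0.7014, 0.7818]


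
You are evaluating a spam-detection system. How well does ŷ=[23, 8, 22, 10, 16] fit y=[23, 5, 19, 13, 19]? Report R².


ȳ = 15.8
SS_res = Σ(y-ŷ)² = 36
SS_tot = Σ(y-ȳ)² = 196.8
R² = 1 - SS_res/SS_tot = 1 - 0.1829 = 0.8171

0.8171


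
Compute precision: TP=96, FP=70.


Precision = TP/(TP+FP)
= 96/(96+70)
= 96/166 = 57.83%

57.83%


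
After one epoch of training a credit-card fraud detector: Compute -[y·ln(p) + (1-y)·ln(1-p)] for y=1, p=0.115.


BCE = -[y·ln(p) + (1-y)·ln(1-p)]
= -1·ln(0.115) - 0
= -ln(0.115) = 2.1628

2.1628


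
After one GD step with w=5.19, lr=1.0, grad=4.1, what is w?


w_new = w - α·∇
= 5.19 - 1.0·4.1
= 5.19 - 4.1
= 1.09

1.09


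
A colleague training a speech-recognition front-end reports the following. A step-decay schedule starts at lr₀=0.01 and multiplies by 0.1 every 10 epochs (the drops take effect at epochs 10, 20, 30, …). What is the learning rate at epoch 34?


n_drops = ⌊34/10⌋ = 3
lr = 0.01·0.1^3 = 0.01·0.001 = 0.00001

0.00001


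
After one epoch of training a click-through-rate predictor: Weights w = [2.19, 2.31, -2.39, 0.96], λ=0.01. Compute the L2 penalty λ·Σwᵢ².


‖w‖₂² = (2.19)² + (2.31)² + (-2.39)² + (0.96)²
     = 4.7961 + 5.3361 + 5.7121 + 0.9216
     = 16.7659
λ·‖w‖₂² = 0.01·16.7659 = 0.167659

0.167659


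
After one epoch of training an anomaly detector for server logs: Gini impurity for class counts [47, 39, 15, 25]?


Probabilities: [47/126, 39/126, 15/126, 25/126] ≈ [0.373, 0.3095, 0.119, 0.1984]
Σpᵢ² = (2209 + 1521 + 225 + 625)/126² = 4580/15876
Gini = 1 - Σpᵢ² = 1 - 4580/15876 = 0.7115

0.7115


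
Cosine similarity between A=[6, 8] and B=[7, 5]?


A·B = 6·7 + 8·5 = 82
‖A‖ = √100 = 10, ‖B‖ = √74 = 8.6023
cos = 82/(√100·√74) = 82/√7400 = 0.9532

0.9532


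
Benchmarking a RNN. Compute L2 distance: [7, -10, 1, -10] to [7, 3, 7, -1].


d = √((7-7)² + (-10-3)² + (1-7)² + (-10+ 1)²)
  = √(0 + 169 + 36 + 81)
  = √286 = 16.9115

16.9115


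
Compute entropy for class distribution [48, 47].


Probabilities: [48/95, 47/95] ≈ [0.5053, 0.4947]
H = -((48/95)·log₂(48/95) + (47/95)·log₂(47/95))
  = 0.9999 bits

0.9999 bits


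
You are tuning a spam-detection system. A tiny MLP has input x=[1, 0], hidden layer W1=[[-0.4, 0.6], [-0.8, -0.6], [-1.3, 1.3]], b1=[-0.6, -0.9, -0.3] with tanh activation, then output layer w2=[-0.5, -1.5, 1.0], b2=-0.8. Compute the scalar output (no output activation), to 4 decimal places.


z1[0] = (-0.4)·(1) + (0.6)·(0) - 0.6 = -1.0
z1[1] = (-0.8)·(1) + (-0.6)·(0) - 0.9 = -1.7
z1[2] = (-1.3)·(1) + (1.3)·(0) - 0.3 = -1.6
h = tanh(z1) = [-0.7616, -0.9354, -0.9217]
output = (-0.5)·(-0.7616) + (-1.5)·(-0.9354) + (1.0)·(-0.9217) - 0.8 = 0.0622

0.0622


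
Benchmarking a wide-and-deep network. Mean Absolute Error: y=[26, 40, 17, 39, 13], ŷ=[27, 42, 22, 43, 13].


Absolute errors: |26-27|=1, |40-42|=2, |17-22|=5, |39-43|=4, |13-13|=0
Sum = 12
MAE = 12/5 = 12/5

12/5


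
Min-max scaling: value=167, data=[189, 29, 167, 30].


min=29, max=189
(167-29)/(189-29) = 138/160 = 0.8625

0.8625


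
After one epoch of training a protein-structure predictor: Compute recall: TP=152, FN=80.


Recall = TP/(TP+FN)
= 152/(152+80)
= 152/232 = 65.52%

65.52%


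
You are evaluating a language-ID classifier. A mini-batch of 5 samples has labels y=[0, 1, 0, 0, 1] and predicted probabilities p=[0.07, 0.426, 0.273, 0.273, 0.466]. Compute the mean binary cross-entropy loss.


L[0] = -ln(1-0.07) = -ln(0.93) = 0.0726
L[1] = -ln(0.426) = 0.8533
L[2] = -ln(1-0.273) = -ln(0.727) = 0.3188
L[3] = -ln(1-0.273) = -ln(0.727) = 0.3188
L[4] = -ln(0.466) = 0.7636
mean = (0.0726 + 0.8533 + 0.3188 + 0.3188 + 0.7636)/5 = 0.4654

0.4654


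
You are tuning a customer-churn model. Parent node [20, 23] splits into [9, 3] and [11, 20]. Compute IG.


Parent = [20, 23], H_parent = 0.9965
H_left = 0.8113 (n=12), H_right = 0.9383 (n=31)
H_children = (12/43)·0.8113 + (31/43)·0.9383 = 0.9029
IG = 0.9965 - 0.9029 = 0.0936

0.0936


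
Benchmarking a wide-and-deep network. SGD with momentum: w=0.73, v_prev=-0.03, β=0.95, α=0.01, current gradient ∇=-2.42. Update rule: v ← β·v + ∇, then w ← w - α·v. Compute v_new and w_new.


v_new = 0.95·-0.03 - 2.42 = -0.0285 - 2.42 = -2.4485
w_new = 0.73 - 0.01·-2.4485 = 0.73 + 0.024485 = 0.754485

v_new=-2.4485, w_new=0.754485


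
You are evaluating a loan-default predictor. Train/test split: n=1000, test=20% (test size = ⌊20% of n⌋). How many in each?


Test = ⌊1000·20/100⌋ = 200
Train = 1000 - 200 = 800

Train: 800, Test: 200


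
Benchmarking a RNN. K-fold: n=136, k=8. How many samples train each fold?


Fold size = 136/8 = 17
Training per fold = 136 - 17 = 119

119


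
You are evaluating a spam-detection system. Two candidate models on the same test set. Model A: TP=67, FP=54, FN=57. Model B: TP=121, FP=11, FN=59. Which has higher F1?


Model A: P=67/121=0.5537, R=67/124=0.5403, F1=2PR/(P+R)=2TP/(2TP+FP+FN)=134/245=0.5469
Model B: P=121/132=0.9167, R=121/180=0.6722, F1=2PR/(P+R)=2TP/(2TP+FP+FN)=242/312=0.7756
0.5469 < 0.7756 → Model B

Model B


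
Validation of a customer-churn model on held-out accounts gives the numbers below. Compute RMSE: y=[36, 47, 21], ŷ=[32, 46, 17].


MSE = 33/3 = 11
RMSE = √(33/3) = 3.3166

3.3166


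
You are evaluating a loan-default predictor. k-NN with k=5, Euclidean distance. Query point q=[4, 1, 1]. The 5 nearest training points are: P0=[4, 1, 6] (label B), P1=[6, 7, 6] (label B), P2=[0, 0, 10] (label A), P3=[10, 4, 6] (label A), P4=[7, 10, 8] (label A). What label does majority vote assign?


d(q,P0) = 5.0  (label B)
d(q,P1) = 8.0623  (label B)
d(q,P2) = 9.8995  (label A)
d(q,P3) = 8.3666  (label A)
d(q,P4) = 11.7898  (label A)
Votes: A=3, B=2
Majority → A

A


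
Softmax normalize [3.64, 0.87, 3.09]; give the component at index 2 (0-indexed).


Exponentials: e^3.64=38.0918, e^0.87=2.3869, e^3.09=21.9771
Sum = 62.4558
Softmax = [0.6099, 0.0382, 0.3519]
p[2] = 21.9771/62.4558 = 0.3519

0.3519


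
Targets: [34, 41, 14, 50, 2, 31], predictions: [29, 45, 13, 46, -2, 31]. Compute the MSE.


Squared errors: (34-29)²=25, (41-45)²=16, (14-13)²=1, (50-46)²=16, (2+ 2)²=16, (31-31)²=0
Sum = 74
MSE = 74/6 = 37/3

37/3


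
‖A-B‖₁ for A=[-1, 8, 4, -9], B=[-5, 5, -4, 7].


d = |-1+ 5| + |8-5| + |4+ 4| + |-9-7|
  = 4 + 3 + 8 + 16
  = 31

31


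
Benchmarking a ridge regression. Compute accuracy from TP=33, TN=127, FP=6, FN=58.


Accuracy = (TP+TN)/(TP+TN+FP+FN)
= (33+127)/(224)
= 160/224 = 71.43%

71.43%


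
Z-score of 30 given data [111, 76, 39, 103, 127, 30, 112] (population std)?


μ = 85.4286, σ = 35.282
z = (30 - 85.4286)/35.282 = -1.571

-1.571


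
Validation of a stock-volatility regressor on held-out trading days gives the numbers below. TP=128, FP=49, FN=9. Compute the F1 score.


Precision = 128/177 = 0.7232
Recall = 128/137 = 0.9343
F1 = 2·P·R/(P+R) = 2·TP/(2·TP+FP+FN) = 256/(256+49+9) = 256/314 = 0.8153

0.8153


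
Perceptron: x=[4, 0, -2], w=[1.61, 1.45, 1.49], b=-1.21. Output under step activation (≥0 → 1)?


z = (4)·(1.61) + (0)·(1.45) + (-2)·(1.49) - 1.21
  = 2.25
step(z) = 1 (z≥0)

1


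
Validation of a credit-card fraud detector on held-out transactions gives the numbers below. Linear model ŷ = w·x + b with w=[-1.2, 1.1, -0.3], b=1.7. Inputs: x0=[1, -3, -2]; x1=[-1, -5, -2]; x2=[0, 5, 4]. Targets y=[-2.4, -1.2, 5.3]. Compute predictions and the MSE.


ŷ0 = (-1.2)·(1) + (1.1)·(-3) + (-0.3)·(-2) + 1.7 = -2.2
ŷ1 = (-1.2)·(-1) + (1.1)·(-5) + (-0.3)·(-2) + 1.7 = -2.0
ŷ2 = (-1.2)·(0) + (1.1)·(5) + (-0.3)·(4) + 1.7 = 6.0
errors² = [0.04, 0.64, 0.49]
MSE = 1.1700/3 = 0.39

0.39


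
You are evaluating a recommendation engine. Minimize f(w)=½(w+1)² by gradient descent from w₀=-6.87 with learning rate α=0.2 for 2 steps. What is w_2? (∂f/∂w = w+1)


step 1: grad = -6.87+1 = -5.87; w = -6.87 - 0.2·(-5.87) = -5.696
step 2: grad = -5.696+1 = -4.696; w = -5.696 - 0.2·(-4.696) = -4.7568

-4.7568


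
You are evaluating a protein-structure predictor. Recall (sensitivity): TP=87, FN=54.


Recall = TP/(TP+FN)
= 87/(87+54)
= 87/141 = 61.7%

61.7%


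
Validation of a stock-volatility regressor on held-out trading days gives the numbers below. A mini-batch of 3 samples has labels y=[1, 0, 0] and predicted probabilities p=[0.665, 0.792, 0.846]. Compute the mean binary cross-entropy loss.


L[0] = -ln(0.665) = 0.408
L[1] = -ln(1-0.792) = -ln(0.208) = 1.5702
L[2] = -ln(1-0.846) = -ln(0.154) = 1.8708
mean = (0.408 + 1.5702 + 1.8708)/3 = 1.283

1.283


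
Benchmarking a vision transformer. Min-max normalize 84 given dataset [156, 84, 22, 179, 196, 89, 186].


min=22, max=196
(84-22)/(196-22) = 62/174 = 0.3563

0.3563


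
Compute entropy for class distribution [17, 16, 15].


Probabilities: [17/48, 16/48, 15/48] ≈ [0.3542, 0.3333, 0.3125]
H = -((17/48)·log₂(17/48) + (16/48)·log₂(16/48) + (15/48)·log₂(15/48))
  = 1.5831 bits

1.5831 bits


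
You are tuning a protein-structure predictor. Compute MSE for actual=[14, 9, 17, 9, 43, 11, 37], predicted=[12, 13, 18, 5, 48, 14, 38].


Squared errors: (14-12)²=4, (9-13)²=16, (17-18)²=1, (9-5)²=16, (43-48)²=25, (11-14)²=9, (37-38)²=1
Sum = 72
MSE = 72/7 = 72/7

72/7


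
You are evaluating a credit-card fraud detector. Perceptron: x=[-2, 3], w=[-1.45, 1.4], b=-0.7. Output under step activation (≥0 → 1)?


z = (-2)·(-1.45) + (3)·(1.4) - 0.7
  = 6.4
step(z) = 1 (z≥0)

1


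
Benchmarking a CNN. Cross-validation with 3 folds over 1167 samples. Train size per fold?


Fold size = 1167/3 = 389
Training per fold = 1167 - 389 = 778

778


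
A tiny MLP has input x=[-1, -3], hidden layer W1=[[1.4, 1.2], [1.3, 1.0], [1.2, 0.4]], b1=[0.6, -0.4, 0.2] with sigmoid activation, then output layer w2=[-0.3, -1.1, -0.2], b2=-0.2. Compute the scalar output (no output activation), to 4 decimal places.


z1[0] = (1.4)·(-1) + (1.2)·(-3) + 0.6 = -4.4
z1[1] = (1.3)·(-1) + (1.0)·(-3) - 0.4 = -4.7
z1[2] = (1.2)·(-1) + (0.4)·(-3) + 0.2 = -2.2
h = sigmoid(z1) = [0.0121, 0.009, 0.0998]
output = (-0.3)·(0.0121) + (-1.1)·(0.009) + (-0.2)·(0.0998) - 0.2 = -0.2335

-0.2335


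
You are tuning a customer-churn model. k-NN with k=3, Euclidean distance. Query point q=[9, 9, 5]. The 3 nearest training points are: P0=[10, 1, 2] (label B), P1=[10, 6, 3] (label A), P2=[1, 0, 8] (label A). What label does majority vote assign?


d(q,P0) = 8.6023  (label B)
d(q,P1) = 3.7417  (label A)
d(q,P2) = 12.4097  (label A)
Votes: A=2, B=1
Majority → A

A


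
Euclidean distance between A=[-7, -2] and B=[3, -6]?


d = √((-7-3)² + (-2+ 6)²)
  = √(100 + 16)
  = √116 = 10.7703

10.7703


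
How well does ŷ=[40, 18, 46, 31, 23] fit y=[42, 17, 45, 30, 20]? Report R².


ȳ = 30.8
SS_res = Σ(y-ŷ)² = 16
SS_tot = Σ(y-ȳ)² = 634.8
R² = 1 - SS_res/SS_tot = 1 - 0.0252 = 0.9748

0.9748


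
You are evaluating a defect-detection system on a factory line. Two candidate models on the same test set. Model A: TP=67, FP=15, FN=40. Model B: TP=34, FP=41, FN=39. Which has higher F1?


Model A: P=67/82=0.8171, R=67/107=0.6262, F1=2PR/(P+R)=2TP/(2TP+FP+FN)=134/189=0.709
Model B: P=34/75=0.4533, R=34/73=0.4658, F1=2PR/(P+R)=2TP/(2TP+FP+FN)=68/148=0.4595
0.709 > 0.4595 → Model A

Model A


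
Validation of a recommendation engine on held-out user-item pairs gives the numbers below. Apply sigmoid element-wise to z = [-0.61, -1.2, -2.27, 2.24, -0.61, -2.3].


σ(-0.61) = 1/(1+e^0.61) = 0.3521
σ(-1.2) = 1/(1+e^1.2) = 0.2315
σ(-2.27) = 1/(1+e^2.27) = 0.0936
σ(2.24) = 1/(1+e^-2.24) = 0.9038
σ(-0.61) = 1/(1+e^0.61) = 0.3521
σ(-2.3) = 1/(1+e^2.3) = 0.0911
result = [0.3521, 0.2315, 0.0936, 0.9038, 0.3521, 0.0911]

[0.3521, 0.2315, 0.0936, 0.9038, 0.3521, 0.0911]


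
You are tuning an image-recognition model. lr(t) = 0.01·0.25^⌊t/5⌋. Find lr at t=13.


n_drops = ⌊13/5⌋ = 2
lr = 0.01·0.25^2 = 0.01·0.0625 = 0.000625

0.000625


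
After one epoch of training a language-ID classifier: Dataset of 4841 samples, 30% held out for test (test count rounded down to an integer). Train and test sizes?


Test = ⌊4841·30/100⌋ = 1452
Train = 4841 - 1452 = 3389

Train: 3389, Test: 1452


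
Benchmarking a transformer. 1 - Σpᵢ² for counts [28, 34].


Probabilities: [28/62, 34/62] ≈ [0.4516, 0.5484]
Σpᵢ² = (784 + 1156)/62² = 1940/3844
Gini = 1 - Σpᵢ² = 1 - 1940/3844 = 0.4953

0.4953


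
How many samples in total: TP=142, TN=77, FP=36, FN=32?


Total = TP + TN + FP + FN
= 142 + 77 + 36 + 32
= 287
(Predicted positive: 178, predicted negative: 109)

287


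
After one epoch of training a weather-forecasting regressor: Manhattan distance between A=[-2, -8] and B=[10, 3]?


d = |-2-10| + |-8-3|
  = 12 + 11
  = 23

23


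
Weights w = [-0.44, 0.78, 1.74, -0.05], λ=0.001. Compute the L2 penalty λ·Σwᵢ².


‖w‖₂² = (-0.44)² + (0.78)² + (1.74)² + (-0.05)²
     = 0.1936 + 0.6084 + 3.0276 + 0.0025
     = 3.8321
λ·‖w‖₂² = 0.001·3.8321 = 0.003832

0.003832


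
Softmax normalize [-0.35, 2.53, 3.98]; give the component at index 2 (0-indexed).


Exponentials: e^-0.35=0.7047, e^2.53=12.5535, e^3.98=53.517
Sum = 66.7752
Softmax = [0.0106, 0.188, 0.8015]
p[2] = 53.517/66.7752 = 0.8015

0.8015


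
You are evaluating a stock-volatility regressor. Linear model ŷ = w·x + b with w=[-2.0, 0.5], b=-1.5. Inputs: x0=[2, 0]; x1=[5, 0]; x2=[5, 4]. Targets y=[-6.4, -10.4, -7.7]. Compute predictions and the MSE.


ŷ0 = (-2.0)·(2) + (0.5)·(0) - 1.5 = -5.5
ŷ1 = (-2.0)·(5) + (0.5)·(0) - 1.5 = -11.5
ŷ2 = (-2.0)·(5) + (0.5)·(4) - 1.5 = -9.5
errors² = [0.81, 1.21, 3.24]
MSE = 5.2600/3 = 1.7533

1.7533


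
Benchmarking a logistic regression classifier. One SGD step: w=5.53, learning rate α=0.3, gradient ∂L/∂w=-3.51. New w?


w_new = w - α·∇
= 5.53 - 0.3·-3.51
= 5.53 + 1.053
= 6.583

6.583


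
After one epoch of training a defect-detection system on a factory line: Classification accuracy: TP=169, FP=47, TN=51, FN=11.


Accuracy = (TP+TN)/(TP+TN+FP+FN)
= (169+51)/(278)
= 220/278 = 79.14%

79.14%


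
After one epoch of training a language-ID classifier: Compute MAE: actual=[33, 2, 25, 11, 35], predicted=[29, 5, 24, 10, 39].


Absolute errors: |33-29|=4, |2-5|=3, |25-24|=1, |11-10|=1, |35-39|=4
Sum = 13
MAE = 13/5 = 13/5

13/5


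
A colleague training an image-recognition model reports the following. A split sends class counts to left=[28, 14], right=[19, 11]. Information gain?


Parent = [47, 25], H_parent = 0.9316
H_left = 0.9183 (n=42), H_right = 0.9481 (n=30)
H_children = (42/72)·0.9183 + (30/72)·0.9481 = 0.9307
IG = 0.9316 - 0.9307 = 0.0009

0.0009


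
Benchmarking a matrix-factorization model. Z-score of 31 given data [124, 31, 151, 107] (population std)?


μ = 103.25, σ = 44.5667
z = (31 - 103.25)/44.5667 = -1.6212

-1.6212


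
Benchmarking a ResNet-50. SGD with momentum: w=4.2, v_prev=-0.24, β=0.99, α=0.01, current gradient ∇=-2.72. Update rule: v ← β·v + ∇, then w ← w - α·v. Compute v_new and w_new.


v_new = 0.99·-0.24 - 2.72 = -0.2376 - 2.72 = -2.9576
w_new = 4.2 - 0.01·-2.9576 = 4.2 + 0.029576 = 4.229576

v_new=-2.9576, w_new=4.229576


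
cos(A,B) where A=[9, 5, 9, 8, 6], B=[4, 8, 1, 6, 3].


A·B = 9·4 + 5·8 + 9·1 + 8·6 + 6·3 = 151
‖A‖ = √287 = 16.9411, ‖B‖ = √126 = 11.225
cos = 151/(√287·√126) = 151/√36162 = 0.7941

0.7941


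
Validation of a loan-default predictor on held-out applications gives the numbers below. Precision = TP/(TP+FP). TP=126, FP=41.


Precision = TP/(TP+FP)
= 126/(126+41)
= 126/167 = 75.45%

75.45%


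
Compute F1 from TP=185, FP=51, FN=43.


Precision = 185/236 = 0.7839
Recall = 185/228 = 0.8114
F1 = 2·P·R/(P+R) = 2·TP/(2·TP+FP+FN) = 370/(370+51+43) = 370/464 = 0.7974

0.7974


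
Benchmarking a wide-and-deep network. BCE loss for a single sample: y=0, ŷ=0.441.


BCE = -[y·ln(p) + (1-y)·ln(1-p)]
= -0 - 1·ln(1-0.441)
= -ln(0.559) = 0.5816

0.5816


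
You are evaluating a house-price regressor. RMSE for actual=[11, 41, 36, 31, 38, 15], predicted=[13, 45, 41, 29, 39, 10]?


MSE = 75/6 = 12.5
RMSE = √(75/6) = 3.5355

3.5355


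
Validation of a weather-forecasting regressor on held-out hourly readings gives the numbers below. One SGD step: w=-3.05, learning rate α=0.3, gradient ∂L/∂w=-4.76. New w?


w_new = w - α·∇
= -3.05 - 0.3·-4.76
= -3.05 + 1.428
= -1.622

-1.622


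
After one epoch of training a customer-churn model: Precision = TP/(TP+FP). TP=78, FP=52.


Precision = TP/(TP+FP)
= 78/(78+52)
= 78/130 = 60.0%

60.0%


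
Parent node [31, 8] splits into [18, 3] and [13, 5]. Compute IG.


Parent = [31, 8], H_parent = 0.7321
H_left = 0.5917 (n=21), H_right = 0.8524 (n=18)
H_children = (21/39)·0.5917 + (18/39)·0.8524 = 0.712
IG = 0.7321 - 0.712 = 0.0201

0.0201


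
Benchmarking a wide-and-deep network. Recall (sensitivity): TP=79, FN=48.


Recall = TP/(TP+FN)
= 79/(79+48)
= 79/127 = 62.2%

62.2%


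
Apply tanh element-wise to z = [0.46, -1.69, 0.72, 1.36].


tanh(0.46) = 0.4301
tanh(-1.69) = -0.9341
tanh(0.72) = 0.6169
tanh(1.36) = 0.8764
result = [0.4301, -0.9341, 0.6169, 0.8764]

[0.4301, -0.9341, 0.6169, 0.8764]


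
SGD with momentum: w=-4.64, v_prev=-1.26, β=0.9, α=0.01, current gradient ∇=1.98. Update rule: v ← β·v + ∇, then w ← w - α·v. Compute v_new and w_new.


v_new = 0.9·-1.26 + 1.98 = -1.134 + 1.98 = 0.846
w_new = -4.64 - 0.01·0.846 = -4.64 - 0.00846 = -4.64846

v_new=0.846, w_new=-4.64846


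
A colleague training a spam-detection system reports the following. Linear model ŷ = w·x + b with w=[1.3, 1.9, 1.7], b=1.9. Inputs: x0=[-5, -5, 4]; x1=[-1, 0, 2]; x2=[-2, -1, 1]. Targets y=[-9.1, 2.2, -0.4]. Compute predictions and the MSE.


ŷ0 = (1.3)·(-5) + (1.9)·(-5) + (1.7)·(4) + 1.9 = -7.3
ŷ1 = (1.3)·(-1) + (1.9)·(0) + (1.7)·(2) + 1.9 = 4.0
ŷ2 = (1.3)·(-2) + (1.9)·(-1) + (1.7)·(1) + 1.9 = -0.9
errors² = [3.24, 3.24, 0.25]
MSE = 6.7300/3 = 2.2433

2.2433


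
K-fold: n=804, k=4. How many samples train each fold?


Fold size = 804/4 = 201
Training per fold = 804 - 201 = 603

603


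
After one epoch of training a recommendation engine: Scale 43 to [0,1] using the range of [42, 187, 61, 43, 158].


min=42, max=187
(43-42)/(187-42) = 1/145 = 0.0069

0.0069


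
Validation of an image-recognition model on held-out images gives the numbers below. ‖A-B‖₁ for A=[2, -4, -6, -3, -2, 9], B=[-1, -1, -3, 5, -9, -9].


d = |2+ 1| + |-4+ 1| + |-6+ 3| + |-3-5| + |-2+ 9| + |9+ 9|
  = 3 + 3 + 3 + 8 + 7 + 18
  = 42

42


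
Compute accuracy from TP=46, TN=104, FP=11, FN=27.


Accuracy = (TP+TN)/(TP+TN+FP+FN)
= (46+104)/(188)
= 150/188 = 79.79%

79.79%


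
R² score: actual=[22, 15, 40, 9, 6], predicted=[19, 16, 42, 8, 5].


ȳ = 18.4
SS_res = Σ(y-ŷ)² = 16
SS_tot = Σ(y-ȳ)² = 733.2
R² = 1 - SS_res/SS_tot = 1 - 0.0218 = 0.9782

0.9782


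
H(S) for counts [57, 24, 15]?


Probabilities: [57/96, 24/96, 15/96] ≈ [0.5938, 0.25, 0.1562]
H = -((57/96)·log₂(57/96) + (24/96)·log₂(24/96) + (15/96)·log₂(15/96))
  = 1.365 bits

1.365 bits


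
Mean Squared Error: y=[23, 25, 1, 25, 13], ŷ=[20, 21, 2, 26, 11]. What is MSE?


Squared errors: (23-20)²=9, (25-21)²=16, (1-2)²=1, (25-26)²=1, (13-11)²=4
Sum = 31
MSE = 31/5 = 31/5

31/5


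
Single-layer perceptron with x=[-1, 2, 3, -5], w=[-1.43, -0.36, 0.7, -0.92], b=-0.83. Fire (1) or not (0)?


z = (-1)·(-1.43) + (2)·(-0.36) + (3)·(0.7) + (-5)·(-0.92) - 0.83
  = 6.58
step(z) = 1 (z≥0)

1


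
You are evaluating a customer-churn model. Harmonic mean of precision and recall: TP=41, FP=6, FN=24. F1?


Precision = 41/47 = 0.8723
Recall = 41/65 = 0.6308
F1 = 2·P·R/(P+R) = 2·TP/(2·TP+FP+FN) = 82/(82+6+24) = 82/112 = 0.7321

0.7321


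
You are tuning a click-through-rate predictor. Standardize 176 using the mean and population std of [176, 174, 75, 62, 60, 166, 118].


μ = 118.7143, σ = 49.4967
z = (176 - 118.7143)/49.4967 = 1.1574

1.1574


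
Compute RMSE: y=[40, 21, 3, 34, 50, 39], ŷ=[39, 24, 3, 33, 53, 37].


MSE = 24/6 = 4
RMSE = √(24/6) = 2.0

2.0


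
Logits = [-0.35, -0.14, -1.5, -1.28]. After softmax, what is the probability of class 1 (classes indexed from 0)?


Exponentials: e^-0.35=0.7047, e^-0.14=0.8694, e^-1.5=0.2231, e^-1.28=0.278
Sum = 2.0752
Softmax = [0.3396, 0.4189, 0.1075, 0.134]
p[1] = 0.8694/2.0752 = 0.4189

0.4189


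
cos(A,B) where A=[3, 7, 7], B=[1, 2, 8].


A·B = 3·1 + 7·2 + 7·8 = 73
‖A‖ = √107 = 10.3441, ‖B‖ = √69 = 8.3066
cos = 73/(√107·√69) = 73/√7383 = 0.8496

0.8496


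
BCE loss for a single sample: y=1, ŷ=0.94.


BCE = -[y·ln(p) + (1-y)·ln(1-p)]
= -1·ln(0.94) - 0
= -ln(0.94) = 0.0619

0.0619


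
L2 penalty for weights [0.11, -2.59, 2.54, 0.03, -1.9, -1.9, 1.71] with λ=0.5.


‖w‖₂² = (0.11)² + (-2.59)² + (2.54)² + (0.03)² + (-1.9)² + (-1.9)² + (1.71)²
     = 0.0121 + 6.7081 + 6.4516 + 0.0009 + 3.61 + 3.61 + 2.9241
     = 23.3168
λ·‖w‖₂² = 0.5·23.3168 = 11.6584

11.6584


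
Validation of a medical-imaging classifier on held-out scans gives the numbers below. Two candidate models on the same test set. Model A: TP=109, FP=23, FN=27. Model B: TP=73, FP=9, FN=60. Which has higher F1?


Model A: P=109/132=0.8258, R=109/136=0.8015, F1=2PR/(P+R)=2TP/(2TP+FP+FN)=218/268=0.8134
Model B: P=73/82=0.8902, R=73/133=0.5489, F1=2PR/(P+R)=2TP/(2TP+FP+FN)=146/215=0.6791
0.8134 > 0.6791 → Model A

Model A


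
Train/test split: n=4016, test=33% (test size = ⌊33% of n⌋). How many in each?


Test = ⌊4016·33/100⌋ = 1325
Train = 4016 - 1325 = 2691

Train: 2691, Test: 1325


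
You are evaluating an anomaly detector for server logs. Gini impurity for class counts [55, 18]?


Probabilities: [55/73, 18/73] ≈ [0.7534, 0.2466]
Σpᵢ² = (3025 + 324)/73² = 3349/5329
Gini = 1 - Σpᵢ² = 1 - 3349/5329 = 0.3716

0.3716


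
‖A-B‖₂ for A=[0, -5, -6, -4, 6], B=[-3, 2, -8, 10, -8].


d = √((0+ 3)² + (-5-2)² + (-6+ 8)² + (-4-10)² + (6+ 8)²)
  = √(9 + 49 + 4 + 196 + 196)
  = √454 = 21.3073

21.3073


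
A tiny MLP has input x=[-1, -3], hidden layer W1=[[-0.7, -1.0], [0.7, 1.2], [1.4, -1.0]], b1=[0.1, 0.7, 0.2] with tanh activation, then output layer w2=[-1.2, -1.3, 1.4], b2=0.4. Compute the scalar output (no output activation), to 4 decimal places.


z1[0] = (-0.7)·(-1) + (-1.0)·(-3) + 0.1 = 3.8
z1[1] = (0.7)·(-1) + (1.2)·(-3) + 0.7 = -3.6
z1[2] = (1.4)·(-1) + (-1.0)·(-3) + 0.2 = 1.8
h = tanh(z1) = [0.999, -0.9985, 0.9468]
output = (-1.2)·(0.999) + (-1.3)·(-0.9985) + (1.4)·(0.9468) + 0.4 = 1.8248

1.8248


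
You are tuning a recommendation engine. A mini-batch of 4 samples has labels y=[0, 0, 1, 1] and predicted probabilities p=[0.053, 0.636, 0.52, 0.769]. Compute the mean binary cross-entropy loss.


L[0] = -ln(1-0.053) = -ln(0.947) = 0.0545
L[1] = -ln(1-0.636) = -ln(0.364) = 1.0106
L[2] = -ln(0.52) = 0.6539
L[3] = -ln(0.769) = 0.2627
mean = (0.0545 + 1.0106 + 0.6539 + 0.2627)/4 = 0.4954

0.4954


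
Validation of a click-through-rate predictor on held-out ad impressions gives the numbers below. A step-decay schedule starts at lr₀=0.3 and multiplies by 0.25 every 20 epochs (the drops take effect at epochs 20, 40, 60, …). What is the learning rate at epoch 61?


n_drops = ⌊61/20⌋ = 3
lr = 0.3·0.25^3 = 0.3·0.015625 = 0.0046875

0.0046875


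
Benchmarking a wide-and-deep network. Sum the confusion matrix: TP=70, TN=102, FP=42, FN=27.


Total = TP + TN + FP + FN
= 70 + 102 + 42 + 27
= 241
(Predicted positive: 112, predicted negative: 129)

241


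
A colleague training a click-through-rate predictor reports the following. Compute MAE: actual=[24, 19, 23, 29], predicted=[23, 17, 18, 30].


Absolute errors: |24-23|=1, |19-17|=2, |23-18|=5, |29-30|=1
Sum = 9
MAE = 9/4 = 9/4

9/4


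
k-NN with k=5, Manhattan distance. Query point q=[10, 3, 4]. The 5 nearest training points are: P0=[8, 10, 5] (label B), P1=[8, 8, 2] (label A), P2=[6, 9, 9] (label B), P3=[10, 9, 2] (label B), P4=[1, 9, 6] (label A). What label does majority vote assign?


d(q,P0) = 10  (label B)
d(q,P1) = 9  (label A)
d(q,P2) = 15  (label B)
d(q,P3) = 8  (label B)
d(q,P4) = 17  (label A)
Votes: A=2, B=3
Majority → B

B


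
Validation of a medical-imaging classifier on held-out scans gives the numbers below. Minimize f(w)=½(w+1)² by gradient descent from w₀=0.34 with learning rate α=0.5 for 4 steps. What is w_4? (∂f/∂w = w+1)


step 1: grad = 0.34+1 = 1.34; w = 0.34 - 0.5·(1.34) = -0.33
step 2: grad = -0.33+1 = 0.67; w = -0.33 - 0.5·(0.67) = -0.665
step 3: grad = -0.665+1 = 0.335; w = -0.665 - 0.5·(0.335) = -0.8325
step 4: grad = -0.8325+1 = 0.1675; w = -0.8325 - 0.5·(0.1675) = -0.91625

-0.91625


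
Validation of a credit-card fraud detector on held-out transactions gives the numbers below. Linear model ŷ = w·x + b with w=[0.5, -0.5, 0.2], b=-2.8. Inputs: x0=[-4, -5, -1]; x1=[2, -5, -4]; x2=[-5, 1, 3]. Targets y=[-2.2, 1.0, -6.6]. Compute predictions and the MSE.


ŷ0 = (0.5)·(-4) + (-0.5)·(-5) + (0.2)·(-1) - 2.8 = -2.5
ŷ1 = (0.5)·(2) + (-0.5)·(-5) + (0.2)·(-4) - 2.8 = -0.1
ŷ2 = (0.5)·(-5) + (-0.5)·(1) + (0.2)·(3) - 2.8 = -5.2
errors² = [0.09, 1.21, 1.96]
MSE = 3.2600/3 = 1.0867

1.0867


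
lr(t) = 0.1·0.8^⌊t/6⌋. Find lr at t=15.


n_drops = ⌊15/6⌋ = 2
lr = 0.1·0.8^2 = 0.1·0.64 = 0.064

0.064


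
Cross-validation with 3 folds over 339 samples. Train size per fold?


Fold size = 339/3 = 113
Training per fold = 339 - 113 = 226

226


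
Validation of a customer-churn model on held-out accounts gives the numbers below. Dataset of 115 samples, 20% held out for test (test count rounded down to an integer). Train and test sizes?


Test = ⌊115·20/100⌋ = 23
Train = 115 - 23 = 92

Train: 92, Test: 23


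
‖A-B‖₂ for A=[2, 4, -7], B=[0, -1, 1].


d = √((2-0)² + (4+ 1)² + (-7-1)²)
  = √(4 + 25 + 64)
  = √93 = 9.6437

9.6437


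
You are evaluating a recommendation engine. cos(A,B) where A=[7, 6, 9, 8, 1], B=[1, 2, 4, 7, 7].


A·B = 7·1 + 6·2 + 9·4 + 8·7 + 1·7 = 118
‖A‖ = √231 = 15.1987, ‖B‖ = √119 = 10.9087
cos = 118/(√231·√119) = 118/√27489 = 0.7117

0.7117


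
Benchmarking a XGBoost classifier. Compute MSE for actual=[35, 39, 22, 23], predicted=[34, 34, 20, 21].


Squared errors: (35-34)²=1, (39-34)²=25, (22-20)²=4, (23-21)²=4
Sum = 34
MSE = 34/4 = 17/2

17/2


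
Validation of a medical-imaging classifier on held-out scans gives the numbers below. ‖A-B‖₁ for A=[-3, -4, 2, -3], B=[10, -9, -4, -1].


d = |-3-10| + |-4+ 9| + |2+ 4| + |-3+ 1|
  = 13 + 5 + 6 + 2
  = 26

26


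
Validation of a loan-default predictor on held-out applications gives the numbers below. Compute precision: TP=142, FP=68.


Precision = TP/(TP+FP)
= 142/(142+68)
= 142/210 = 67.62%

67.62%


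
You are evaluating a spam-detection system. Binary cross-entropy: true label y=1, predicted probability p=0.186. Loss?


BCE = -[y·ln(p) + (1-y)·ln(1-p)]
= -1·ln(0.186) - 0
= -ln(0.186) = 1.682

1.682


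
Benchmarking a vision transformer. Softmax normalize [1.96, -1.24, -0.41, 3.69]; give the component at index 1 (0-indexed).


Exponentials: e^1.96=7.0993, e^-1.24=0.2894, e^-0.41=0.6637, e^3.69=40.0448
Sum = 48.0972
Softmax = [0.1476, 0.006, 0.0138, 0.8326]
p[1] = 0.2894/48.0972 = 0.006

0.006


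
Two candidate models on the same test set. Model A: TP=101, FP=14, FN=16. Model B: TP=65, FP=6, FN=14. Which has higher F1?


Model A: P=101/115=0.8783, R=101/117=0.8632, F1=2PR/(P+R)=2TP/(2TP+FP+FN)=202/232=0.8707
Model B: P=65/71=0.9155, R=65/79=0.8228, F1=2PR/(P+R)=2TP/(2TP+FP+FN)=130/150=0.8667
0.8707 > 0.8667 → Model A

Model A


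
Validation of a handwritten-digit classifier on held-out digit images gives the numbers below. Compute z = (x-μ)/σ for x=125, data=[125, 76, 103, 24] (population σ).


μ = 82, σ = 37.716
z = (125 - 82)/37.716 = 1.1401

1.1401


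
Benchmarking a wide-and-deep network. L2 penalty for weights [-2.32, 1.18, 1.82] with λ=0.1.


‖w‖₂² = (-2.32)² + (1.18)² + (1.82)²
     = 5.3824 + 1.3924 + 3.3124
     = 10.0872
λ·‖w‖₂² = 0.1·10.0872 = 1.00872

1.00872


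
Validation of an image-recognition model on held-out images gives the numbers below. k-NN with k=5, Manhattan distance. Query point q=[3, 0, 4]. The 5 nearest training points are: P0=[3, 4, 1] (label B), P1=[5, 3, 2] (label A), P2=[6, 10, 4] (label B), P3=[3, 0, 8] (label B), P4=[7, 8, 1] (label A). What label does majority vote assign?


d(q,P0) = 7  (label B)
d(q,P1) = 7  (label A)
d(q,P2) = 13  (label B)
d(q,P3) = 4  (label B)
d(q,P4) = 15  (label A)
Votes: A=2, B=3
Majority → B

B


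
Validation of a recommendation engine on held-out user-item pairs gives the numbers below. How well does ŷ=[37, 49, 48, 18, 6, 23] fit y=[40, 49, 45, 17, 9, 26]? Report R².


ȳ = 31
SS_res = Σ(y-ŷ)² = 37
SS_tot = Σ(y-ȳ)² = 1306
R² = 1 - SS_res/SS_tot = 1 - 0.0283 = 0.9717

0.9717


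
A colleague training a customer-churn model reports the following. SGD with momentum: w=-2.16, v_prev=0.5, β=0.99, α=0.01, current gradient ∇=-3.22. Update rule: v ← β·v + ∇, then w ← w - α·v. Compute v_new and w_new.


v_new = 0.99·0.5 - 3.22 = 0.495 - 3.22 = -2.725
w_new = -2.16 - 0.01·-2.725 = -2.16 + 0.02725 = -2.13275

v_new=-2.725, w_new=-2.13275


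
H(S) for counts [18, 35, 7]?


Probabilities: [18/60, 35/60, 7/60] ≈ [0.3, 0.5833, 0.1167]
H = -((18/60)·log₂(18/60) + (35/60)·log₂(35/60) + (7/60)·log₂(7/60))
  = 1.3363 bits

1.3363 bits


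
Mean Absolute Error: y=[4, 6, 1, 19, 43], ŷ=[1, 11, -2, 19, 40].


Absolute errors: |4-1|=3, |6-11|=5, |1+ 2|=3, |19-19|=0, |43-40|=3
Sum = 14
MAE = 14/5 = 14/5

14/5


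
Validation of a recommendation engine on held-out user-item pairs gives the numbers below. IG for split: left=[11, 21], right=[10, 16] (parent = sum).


Parent = [21, 37], H_parent = 0.9444
H_left = 0.9284 (n=32), H_right = 0.9612 (n=26)
H_children = (32/58)·0.9284 + (26/58)·0.9612 = 0.9431
IG = 0.9444 - 0.9431 = 0.0013

0.0013


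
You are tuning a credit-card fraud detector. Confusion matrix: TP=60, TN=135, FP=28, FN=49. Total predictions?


Total = TP + TN + FP + FN
= 60 + 135 + 28 + 49
= 272
(Predicted positive: 88, predicted negative: 184)

272


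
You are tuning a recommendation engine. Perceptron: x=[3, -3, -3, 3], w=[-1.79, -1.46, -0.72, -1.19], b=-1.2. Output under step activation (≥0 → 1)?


z = (3)·(-1.79) + (-3)·(-1.46) + (-3)·(-0.72) + (3)·(-1.19) - 1.2
  = -3.6
step(z) = 0 (z<0)

0


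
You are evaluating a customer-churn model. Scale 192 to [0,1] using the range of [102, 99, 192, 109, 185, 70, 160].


min=70, max=192
(192-70)/(192-70) = 122/122 = 1.0

1.0


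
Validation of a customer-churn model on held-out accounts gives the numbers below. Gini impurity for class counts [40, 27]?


Probabilities: [40/67, 27/67] ≈ [0.597, 0.403]
Σpᵢ² = (1600 + 729)/67² = 2329/4489
Gini = 1 - Σpᵢ² = 1 - 2329/4489 = 0.4812

0.4812


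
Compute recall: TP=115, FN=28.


Recall = TP/(TP+FN)
= 115/(115+28)
= 115/143 = 80.42%

80.42%


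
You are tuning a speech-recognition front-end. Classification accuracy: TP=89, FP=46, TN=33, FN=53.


Accuracy = (TP+TN)/(TP+TN+FP+FN)
= (89+33)/(221)
= 122/221 = 55.2%

55.2%


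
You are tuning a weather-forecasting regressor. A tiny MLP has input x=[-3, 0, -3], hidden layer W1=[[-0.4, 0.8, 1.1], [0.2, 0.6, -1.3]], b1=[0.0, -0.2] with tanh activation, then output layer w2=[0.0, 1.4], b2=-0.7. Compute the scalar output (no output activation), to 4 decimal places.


z1[0] = (-0.4)·(-3) + (0.8)·(0) + (1.1)·(-3) + 0.0 = -2.1
z1[1] = (0.2)·(-3) + (0.6)·(0) + (-1.3)·(-3) - 0.2 = 3.1
h = tanh(z1) = [-0.9705, 0.9959]
output = (0.0)·(-0.9705) + (1.4)·(0.9959) - 0.7 = 0.6943

0.6943


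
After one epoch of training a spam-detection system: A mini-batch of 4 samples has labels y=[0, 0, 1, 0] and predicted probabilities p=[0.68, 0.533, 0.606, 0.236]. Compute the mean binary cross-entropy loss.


L[0] = -ln(1-0.68) = -ln(0.32) = 1.1394
L[1] = -ln(1-0.533) = -ln(0.467) = 0.7614
L[2] = -ln(0.606) = 0.5009
L[3] = -ln(1-0.236) = -ln(0.764) = 0.2692
mean = (1.1394 + 0.7614 + 0.5009 + 0.2692)/4 = 0.6677

0.6677


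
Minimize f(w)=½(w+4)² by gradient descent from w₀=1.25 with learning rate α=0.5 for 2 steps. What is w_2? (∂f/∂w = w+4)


step 1: grad = 1.25+4 = 5.25; w = 1.25 - 0.5·(5.25) = -1.375
step 2: grad = -1.375+4 = 2.625; w = -1.375 - 0.5·(2.625) = -2.6875

-2.6875


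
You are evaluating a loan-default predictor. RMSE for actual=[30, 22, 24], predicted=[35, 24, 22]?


MSE = 33/3 = 11
RMSE = √(33/3) = 3.3166

3.3166


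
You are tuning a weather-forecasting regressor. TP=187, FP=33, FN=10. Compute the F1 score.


Precision = 187/220 = 0.85
Recall = 187/197 = 0.9492
F1 = 2·P·R/(P+R) = 2·TP/(2·TP+FP+FN) = 374/(374+33+10) = 374/417 = 0.8969

0.8969


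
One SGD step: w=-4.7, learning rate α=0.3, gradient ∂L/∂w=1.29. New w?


w_new = w - α·∇
= -4.7 - 0.3·1.29
= -4.7 - 0.387
= -5.087

-5.087


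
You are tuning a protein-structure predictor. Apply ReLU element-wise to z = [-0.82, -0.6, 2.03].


ReLU(-0.82) = max(0, -0.82) = 0.0
ReLU(-0.6) = max(0, -0.6) = 0.0
ReLU(2.03) = max(0, 2.03) = 2.03
result = [0.0, 0.0, 2.03]

[0.0, 0.0, 2.03]


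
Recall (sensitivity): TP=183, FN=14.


Recall = TP/(TP+FN)
= 183/(183+14)
= 183/197 = 92.89%

92.89%


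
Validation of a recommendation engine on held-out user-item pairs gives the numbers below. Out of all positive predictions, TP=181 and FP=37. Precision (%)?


Precision = TP/(TP+FP)
= 181/(181+37)
= 181/218 = 83.03%

83.03%


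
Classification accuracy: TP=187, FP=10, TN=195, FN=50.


Accuracy = (TP+TN)/(TP+TN+FP+FN)
= (187+195)/(442)
= 382/442 = 86.43%

86.43%


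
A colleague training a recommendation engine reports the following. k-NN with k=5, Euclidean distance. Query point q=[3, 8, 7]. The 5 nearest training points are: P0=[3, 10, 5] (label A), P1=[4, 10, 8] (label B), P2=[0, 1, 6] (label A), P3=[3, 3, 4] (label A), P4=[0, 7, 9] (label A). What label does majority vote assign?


d(q,P0) = 2.8284  (label A)
d(q,P1) = 2.4495  (label B)
d(q,P2) = 7.6811  (label A)
d(q,P3) = 5.831  (label A)
d(q,P4) = 3.7417  (label A)
Votes: A=4, B=1
Majority → A

A


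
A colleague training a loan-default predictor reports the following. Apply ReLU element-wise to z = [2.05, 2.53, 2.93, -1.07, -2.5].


ReLU(2.05) = max(0, 2.05) = 2.05
ReLU(2.53) = max(0, 2.53) = 2.53
ReLU(2.93) = max(0, 2.93) = 2.93
ReLU(-1.07) = max(0, -1.07) = 0.0
ReLU(-2.5) = max(0, -2.5) = 0.0
result = [2.05, 2.53, 2.93, 0.0, 0.0]

[2.05, 2.53, 2.93, 0.0, 0.0]
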